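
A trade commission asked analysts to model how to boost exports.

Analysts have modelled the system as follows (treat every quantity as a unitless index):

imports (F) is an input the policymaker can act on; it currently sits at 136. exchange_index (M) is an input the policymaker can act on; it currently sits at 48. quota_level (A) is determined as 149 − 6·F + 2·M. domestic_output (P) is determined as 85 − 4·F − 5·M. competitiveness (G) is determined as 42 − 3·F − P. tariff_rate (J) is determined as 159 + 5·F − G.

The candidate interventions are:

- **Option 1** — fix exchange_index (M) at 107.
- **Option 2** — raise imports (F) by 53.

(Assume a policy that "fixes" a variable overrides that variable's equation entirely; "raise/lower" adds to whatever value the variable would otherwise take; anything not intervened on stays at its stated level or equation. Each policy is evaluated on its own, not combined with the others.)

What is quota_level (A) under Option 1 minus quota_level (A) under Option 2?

Option 1 (M := 107):
  F = 136
  M = 107
  A = 149 − 6·136 + 2·107 = -453
Option 2 (F + 53):
  F = 136 + 53 = 189
  M = 48
  A = 149 − 6·189 + 2·48 = -889
A: -453 − (-889) = 436

436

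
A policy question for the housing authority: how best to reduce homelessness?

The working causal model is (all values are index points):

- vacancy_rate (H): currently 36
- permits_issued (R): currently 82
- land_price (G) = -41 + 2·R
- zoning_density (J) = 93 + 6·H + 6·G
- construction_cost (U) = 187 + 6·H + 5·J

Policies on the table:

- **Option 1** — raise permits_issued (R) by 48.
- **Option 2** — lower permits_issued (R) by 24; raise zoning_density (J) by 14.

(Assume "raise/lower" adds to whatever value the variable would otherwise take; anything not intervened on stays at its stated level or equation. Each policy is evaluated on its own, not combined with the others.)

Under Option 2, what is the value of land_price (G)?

Option 2 (R − 24, J + 14):
  R = 82 − 24 = 58
  G = -41 + 2·58 = 75

75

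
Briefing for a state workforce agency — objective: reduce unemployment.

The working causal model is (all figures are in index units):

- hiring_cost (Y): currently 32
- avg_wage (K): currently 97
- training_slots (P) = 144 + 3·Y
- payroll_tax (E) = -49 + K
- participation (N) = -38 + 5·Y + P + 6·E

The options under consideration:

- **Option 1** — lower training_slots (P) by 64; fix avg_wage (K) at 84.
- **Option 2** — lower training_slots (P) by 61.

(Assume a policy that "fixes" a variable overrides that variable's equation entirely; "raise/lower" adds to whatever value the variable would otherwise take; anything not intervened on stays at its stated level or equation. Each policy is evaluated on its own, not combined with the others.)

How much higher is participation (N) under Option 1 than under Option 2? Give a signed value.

-81

Option 1 (P − 64, K := 84):
  Y = 32
  K = 84
  P = 144 + 3·32 (−64 from intervention) = 176
  E = -49 + 84 = 35
  N = -38 + 5·32 + 176 + 6·35 = 508
Option 2 (P − 61):
  Y = 32
  K = 97
  P = 144 + 3·32 (−61 from intervention) = 179
  E = -49 + 97 = 48
  N = -38 + 5·32 + 179 + 6·48 = 589
N: 508 − 589 = -81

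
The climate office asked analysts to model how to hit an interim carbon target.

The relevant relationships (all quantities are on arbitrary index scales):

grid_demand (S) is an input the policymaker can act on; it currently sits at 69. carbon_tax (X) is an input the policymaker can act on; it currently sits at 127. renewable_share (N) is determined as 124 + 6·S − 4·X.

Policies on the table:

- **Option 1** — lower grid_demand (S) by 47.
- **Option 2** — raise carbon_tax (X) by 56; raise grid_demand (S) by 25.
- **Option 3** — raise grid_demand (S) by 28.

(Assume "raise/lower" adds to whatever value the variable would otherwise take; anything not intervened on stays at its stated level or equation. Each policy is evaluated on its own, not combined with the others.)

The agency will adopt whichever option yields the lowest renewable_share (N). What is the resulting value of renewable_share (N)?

-252

Option 1 (S − 47):
  S = 69 − 47 = 22
  X = 127
  N = 124 + 6·22 − 4·127 = -252
Option 2 (X + 56, S + 25):
  S = 69 + 25 = 94
  X = 127 + 56 = 183
  N = 124 + 6·94 − 4·183 = -44
Option 3 (S + 28):
  S = 69 + 28 = 97
  X = 127
  N = 124 + 6·97 − 4·127 = 198
Comparing — Option 1: N=-252, Option 2: N=-44, Option 3: N=198. Lowest is -252 (Option 1).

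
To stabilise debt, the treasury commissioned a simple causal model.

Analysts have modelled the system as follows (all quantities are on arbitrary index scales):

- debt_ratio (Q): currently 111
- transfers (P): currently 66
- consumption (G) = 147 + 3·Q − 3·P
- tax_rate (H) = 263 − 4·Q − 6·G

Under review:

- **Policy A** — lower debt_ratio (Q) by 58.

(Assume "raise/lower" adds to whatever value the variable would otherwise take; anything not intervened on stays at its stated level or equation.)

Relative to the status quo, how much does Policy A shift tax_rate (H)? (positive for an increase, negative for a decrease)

Baseline:
  Q = 111
  P = 66
  G = 147 + 3·111 − 3·66 = 282
  H = 263 − 4·111 − 6·282 = -1873
Policy A (Q − 58):
  Q = 111 − 58 = 53
  P = 66
  G = 147 + 3·53 − 3·66 = 108
  H = 263 − 4·53 − 6·108 = -597
Change in H: -597 − (-1873) = 1276

1276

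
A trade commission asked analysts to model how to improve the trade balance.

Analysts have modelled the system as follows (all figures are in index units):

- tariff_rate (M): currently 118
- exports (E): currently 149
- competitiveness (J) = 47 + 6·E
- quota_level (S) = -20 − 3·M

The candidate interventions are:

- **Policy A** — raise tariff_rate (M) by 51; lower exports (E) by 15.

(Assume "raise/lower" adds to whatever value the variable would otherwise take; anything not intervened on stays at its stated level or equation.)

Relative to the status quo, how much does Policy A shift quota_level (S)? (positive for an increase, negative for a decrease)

-153

Baseline:
  M = 118
  S = -20 − 3·118 = -374
Policy A (M + 51, E − 15):
  M = 118 + 51 = 169
  S = -20 − 3·169 = -527
Change in S: -527 − (-374) = -153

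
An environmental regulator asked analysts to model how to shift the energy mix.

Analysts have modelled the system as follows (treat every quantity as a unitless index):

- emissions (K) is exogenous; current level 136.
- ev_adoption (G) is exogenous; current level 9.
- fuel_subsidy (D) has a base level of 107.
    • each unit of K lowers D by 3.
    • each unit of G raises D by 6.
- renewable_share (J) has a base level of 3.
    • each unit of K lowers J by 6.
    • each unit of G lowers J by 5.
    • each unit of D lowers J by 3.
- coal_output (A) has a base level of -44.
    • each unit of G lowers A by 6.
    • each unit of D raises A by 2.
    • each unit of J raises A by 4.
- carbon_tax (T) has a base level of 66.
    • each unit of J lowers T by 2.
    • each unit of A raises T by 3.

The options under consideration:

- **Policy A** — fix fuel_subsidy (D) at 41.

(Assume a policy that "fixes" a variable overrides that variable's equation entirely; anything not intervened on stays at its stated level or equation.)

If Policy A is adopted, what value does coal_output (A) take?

-3940

Policy A (D := 41):
  K = 136
  G = 9
  D = 41
  J = 3 − 6·136 − 5·9 − 3·41 = -981
  A = -44 − 6·9 + 2·41 + 4·(-981) = -3940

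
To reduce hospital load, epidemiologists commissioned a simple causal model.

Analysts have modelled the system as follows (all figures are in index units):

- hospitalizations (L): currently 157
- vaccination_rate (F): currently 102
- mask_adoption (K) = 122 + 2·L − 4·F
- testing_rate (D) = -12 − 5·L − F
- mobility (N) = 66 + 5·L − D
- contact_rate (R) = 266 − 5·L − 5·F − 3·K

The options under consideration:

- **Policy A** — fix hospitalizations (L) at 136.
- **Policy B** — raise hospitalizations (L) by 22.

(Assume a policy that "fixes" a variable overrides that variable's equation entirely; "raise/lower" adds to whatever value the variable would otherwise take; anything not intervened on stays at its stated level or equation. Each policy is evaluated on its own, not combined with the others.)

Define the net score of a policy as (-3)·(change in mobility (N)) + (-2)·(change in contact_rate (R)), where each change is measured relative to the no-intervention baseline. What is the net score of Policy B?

Baseline:
  L = 157
  F = 102
  K = 122 + 2·157 − 4·102 = 28
  D = -12 − 5·157 − 102 = -899
  N = 66 + 5·157 − (-899) = 1750
  R = 266 − 5·157 − 5·102 − 3·28 = -1113
Policy B (L + 22):
  L = 157 + 22 = 179
  F = 102
  K = 122 + 2·179 − 4·102 = 72
  D = -12 − 5·179 − 102 = -1009
  N = 66 + 5·179 − (-1009) = 1970
  R = 266 − 5·179 − 5·102 − 3·72 = -1355
ΔN = 1970 − 1750 = 220; ΔR = -1355 − (-1113) = -242
Score = (-3)·220 + (-2)·(-242) = -176

-176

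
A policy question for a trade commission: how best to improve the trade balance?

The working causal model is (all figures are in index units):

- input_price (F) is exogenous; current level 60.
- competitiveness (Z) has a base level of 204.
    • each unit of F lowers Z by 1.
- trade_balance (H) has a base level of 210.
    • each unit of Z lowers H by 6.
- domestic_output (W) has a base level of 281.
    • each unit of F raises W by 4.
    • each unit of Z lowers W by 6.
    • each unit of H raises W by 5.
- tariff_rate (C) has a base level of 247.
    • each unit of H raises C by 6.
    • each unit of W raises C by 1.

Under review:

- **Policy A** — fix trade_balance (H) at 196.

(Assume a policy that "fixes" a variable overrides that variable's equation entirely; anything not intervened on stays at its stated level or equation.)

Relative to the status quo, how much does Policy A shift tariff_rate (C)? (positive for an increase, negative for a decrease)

Baseline:
  F = 60
  Z = 204 − 60 = 144
  H = 210 − 6·144 = -654
  W = 281 + 4·60 − 6·144 + 5·(-654) = -3613
  C = 247 + 6·(-654) + (-3613) = -7290
Policy A (H := 196):
  F = 60
  Z = 204 − 60 = 144
  H = 196
  W = 281 + 4·60 − 6·144 + 5·196 = 637
  C = 247 + 6·196 + 637 = 2060
Change in C: 2060 − (-7290) = 9350

9350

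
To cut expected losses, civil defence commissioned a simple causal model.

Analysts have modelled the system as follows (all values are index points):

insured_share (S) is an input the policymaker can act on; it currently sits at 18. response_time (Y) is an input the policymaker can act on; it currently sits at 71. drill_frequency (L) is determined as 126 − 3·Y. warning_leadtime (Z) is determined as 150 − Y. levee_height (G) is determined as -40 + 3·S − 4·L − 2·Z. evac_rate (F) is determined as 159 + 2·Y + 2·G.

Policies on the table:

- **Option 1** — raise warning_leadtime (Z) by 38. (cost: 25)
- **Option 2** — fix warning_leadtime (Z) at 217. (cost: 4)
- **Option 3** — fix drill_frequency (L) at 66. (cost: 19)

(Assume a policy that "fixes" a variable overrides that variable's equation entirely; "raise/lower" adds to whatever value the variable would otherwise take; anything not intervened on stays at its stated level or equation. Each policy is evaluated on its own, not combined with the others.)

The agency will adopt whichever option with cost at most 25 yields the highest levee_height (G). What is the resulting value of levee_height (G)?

128

Option 1 (Z + 38):
  S = 18
  Y = 71
  L = 126 − 3·71 = -87
  Z = 150 − 71 (+38 from intervention) = 117
  G = -40 + 3·18 − 4·(-87) − 2·117 = 128
Option 2 (Z := 217):
  S = 18
  Y = 71
  L = 126 − 3·71 = -87
  Z = 217
  G = -40 + 3·18 − 4·(-87) − 2·217 = -72
Option 3 (L := 66):
  S = 18
  Y = 71
  L = 66
  Z = 150 − 71 = 79
  G = -40 + 3·18 − 4·66 − 2·79 = -408
Comparing — Option 1: G=128, Option 2: G=-72, Option 3: G=-408. Highest is 128 (Option 1).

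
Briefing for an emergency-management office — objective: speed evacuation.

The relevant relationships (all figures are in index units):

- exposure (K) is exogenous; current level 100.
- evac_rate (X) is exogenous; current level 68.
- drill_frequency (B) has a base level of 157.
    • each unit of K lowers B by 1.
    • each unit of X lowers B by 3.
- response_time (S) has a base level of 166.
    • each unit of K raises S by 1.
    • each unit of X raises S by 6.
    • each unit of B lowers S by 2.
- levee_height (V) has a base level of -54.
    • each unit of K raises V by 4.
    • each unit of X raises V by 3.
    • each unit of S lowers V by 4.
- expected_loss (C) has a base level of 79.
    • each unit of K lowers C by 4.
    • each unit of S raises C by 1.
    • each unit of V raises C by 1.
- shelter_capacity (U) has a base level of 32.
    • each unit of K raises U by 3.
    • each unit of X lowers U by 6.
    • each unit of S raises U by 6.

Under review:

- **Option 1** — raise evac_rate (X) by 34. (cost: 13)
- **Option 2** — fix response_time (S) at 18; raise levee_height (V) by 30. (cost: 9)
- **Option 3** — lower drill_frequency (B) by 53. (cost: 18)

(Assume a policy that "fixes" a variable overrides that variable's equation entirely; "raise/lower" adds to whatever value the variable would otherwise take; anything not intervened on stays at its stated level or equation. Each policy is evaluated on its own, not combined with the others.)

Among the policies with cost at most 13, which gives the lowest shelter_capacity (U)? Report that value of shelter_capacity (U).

Option 1 (X + 34):
  K = 100
  X = 68 + 34 = 102
  B = 157 − 100 − 3·102 = -249
  S = 166 + 100 + 6·102 − 2·(-249) = 1376
  U = 32 + 3·100 − 6·102 + 6·1376 = 7976
Option 2 (S := 18, V + 30):
  K = 100
  X = 68
  B = 157 − 100 − 3·68 = -147
  S = 18
  U = 32 + 3·100 − 6·68 + 6·18 = 32
Comparing — Option 1: U=7976, Option 2: U=32. Lowest is 32 (Option 2).

32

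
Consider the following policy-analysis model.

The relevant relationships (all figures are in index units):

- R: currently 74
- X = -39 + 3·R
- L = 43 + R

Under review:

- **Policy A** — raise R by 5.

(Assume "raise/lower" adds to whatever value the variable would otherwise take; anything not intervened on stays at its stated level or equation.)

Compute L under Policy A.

Policy A (R + 5):
  R = 74 + 5 = 79
  L = 43 + 79 = 122

122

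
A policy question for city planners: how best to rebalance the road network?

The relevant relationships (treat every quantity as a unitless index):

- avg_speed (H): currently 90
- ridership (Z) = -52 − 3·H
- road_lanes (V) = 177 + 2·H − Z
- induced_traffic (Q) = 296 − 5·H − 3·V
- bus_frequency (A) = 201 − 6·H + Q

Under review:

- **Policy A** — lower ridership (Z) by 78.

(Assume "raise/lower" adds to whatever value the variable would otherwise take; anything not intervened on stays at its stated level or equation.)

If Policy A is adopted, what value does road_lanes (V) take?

757

Policy A (Z − 78):
  H = 90
  Z = -52 − 3·90 (−78 from intervention) = -400
  V = 177 + 2·90 − (-400) = 757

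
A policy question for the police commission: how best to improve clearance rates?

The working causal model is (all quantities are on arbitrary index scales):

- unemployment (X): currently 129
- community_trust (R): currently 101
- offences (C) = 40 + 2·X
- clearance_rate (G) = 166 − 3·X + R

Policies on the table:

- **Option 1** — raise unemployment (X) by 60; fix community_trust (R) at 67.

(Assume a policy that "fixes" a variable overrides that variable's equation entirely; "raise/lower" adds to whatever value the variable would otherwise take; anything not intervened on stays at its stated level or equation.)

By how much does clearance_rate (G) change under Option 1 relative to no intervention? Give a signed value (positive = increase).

Baseline:
  X = 129
  R = 101
  G = 166 − 3·129 + 101 = -120
Option 1 (X + 60, R := 67):
  X = 129 + 60 = 189
  R = 67
  G = 166 − 3·189 + 67 = -334
Change in G: -334 − (-120) = -214

-214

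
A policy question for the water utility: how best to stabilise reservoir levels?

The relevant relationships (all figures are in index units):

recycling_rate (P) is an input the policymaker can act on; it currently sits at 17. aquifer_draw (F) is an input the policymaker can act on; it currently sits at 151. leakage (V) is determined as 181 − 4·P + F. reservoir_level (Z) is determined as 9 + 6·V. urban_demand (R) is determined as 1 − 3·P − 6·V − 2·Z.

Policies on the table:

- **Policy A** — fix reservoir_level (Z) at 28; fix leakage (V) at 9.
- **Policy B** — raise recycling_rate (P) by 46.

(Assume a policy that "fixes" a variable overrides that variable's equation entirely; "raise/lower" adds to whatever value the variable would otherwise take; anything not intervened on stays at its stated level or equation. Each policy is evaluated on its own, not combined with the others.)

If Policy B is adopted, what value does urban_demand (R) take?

-1646

Policy B (P + 46):
  P = 17 + 46 = 63
  F = 151
  V = 181 − 4·63 + 151 = 80
  Z = 9 + 6·80 = 489
  R = 1 − 3·63 − 6·80 − 2·489 = -1646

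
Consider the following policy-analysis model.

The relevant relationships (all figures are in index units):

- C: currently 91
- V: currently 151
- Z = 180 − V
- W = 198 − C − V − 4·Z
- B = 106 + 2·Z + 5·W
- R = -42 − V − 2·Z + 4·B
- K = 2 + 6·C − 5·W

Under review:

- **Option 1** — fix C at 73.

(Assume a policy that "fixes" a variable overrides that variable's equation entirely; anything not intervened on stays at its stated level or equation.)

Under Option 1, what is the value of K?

Option 1 (C := 73):
  C = 73
  V = 151
  Z = 180 − 151 = 29
  W = 198 − 73 − 151 − 4·29 = -142
  K = 2 + 6·73 − 5·(-142) = 1150

1150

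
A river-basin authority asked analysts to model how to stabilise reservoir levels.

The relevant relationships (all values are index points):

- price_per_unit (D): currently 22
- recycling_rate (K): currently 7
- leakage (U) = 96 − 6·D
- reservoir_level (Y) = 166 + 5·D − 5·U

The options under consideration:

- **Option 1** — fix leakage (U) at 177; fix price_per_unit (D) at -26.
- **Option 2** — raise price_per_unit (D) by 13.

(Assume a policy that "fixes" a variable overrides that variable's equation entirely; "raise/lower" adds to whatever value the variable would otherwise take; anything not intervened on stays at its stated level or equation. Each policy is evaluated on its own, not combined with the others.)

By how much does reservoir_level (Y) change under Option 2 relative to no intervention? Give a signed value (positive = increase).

455

Baseline:
  D = 22
  U = 96 − 6·22 = -36
  Y = 166 + 5·22 − 5·(-36) = 456
Option 2 (D + 13):
  D = 22 + 13 = 35
  U = 96 − 6·35 = -114
  Y = 166 + 5·35 − 5·(-114) = 911
Change in Y: 911 − 456 = 455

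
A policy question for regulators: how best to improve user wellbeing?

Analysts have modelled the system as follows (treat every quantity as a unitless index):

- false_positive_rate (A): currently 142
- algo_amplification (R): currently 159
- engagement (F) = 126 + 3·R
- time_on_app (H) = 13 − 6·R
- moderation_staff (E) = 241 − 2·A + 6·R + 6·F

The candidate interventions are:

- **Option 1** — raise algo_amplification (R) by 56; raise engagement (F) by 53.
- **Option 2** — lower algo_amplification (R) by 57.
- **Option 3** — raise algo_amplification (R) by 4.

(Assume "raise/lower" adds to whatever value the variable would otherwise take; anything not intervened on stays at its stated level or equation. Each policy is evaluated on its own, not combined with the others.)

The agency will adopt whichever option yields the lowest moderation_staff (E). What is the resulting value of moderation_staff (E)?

Option 1 (R + 56, F + 53):
  A = 142
  R = 159 + 56 = 215
  F = 126 + 3·215 (+53 from intervention) = 824
  E = 241 − 2·142 + 6·215 + 6·824 = 6191
Option 2 (R − 57):
  A = 142
  R = 159 − 57 = 102
  F = 126 + 3·102 = 432
  E = 241 − 2·142 + 6·102 + 6·432 = 3161
Option 3 (R + 4):
  A = 142
  R = 159 + 4 = 163
  F = 126 + 3·163 = 615
  E = 241 − 2·142 + 6·163 + 6·615 = 4625
Comparing — Option 1: E=6191, Option 2: E=3161, Option 3: E=4625. Lowest is 3161 (Option 2).

3161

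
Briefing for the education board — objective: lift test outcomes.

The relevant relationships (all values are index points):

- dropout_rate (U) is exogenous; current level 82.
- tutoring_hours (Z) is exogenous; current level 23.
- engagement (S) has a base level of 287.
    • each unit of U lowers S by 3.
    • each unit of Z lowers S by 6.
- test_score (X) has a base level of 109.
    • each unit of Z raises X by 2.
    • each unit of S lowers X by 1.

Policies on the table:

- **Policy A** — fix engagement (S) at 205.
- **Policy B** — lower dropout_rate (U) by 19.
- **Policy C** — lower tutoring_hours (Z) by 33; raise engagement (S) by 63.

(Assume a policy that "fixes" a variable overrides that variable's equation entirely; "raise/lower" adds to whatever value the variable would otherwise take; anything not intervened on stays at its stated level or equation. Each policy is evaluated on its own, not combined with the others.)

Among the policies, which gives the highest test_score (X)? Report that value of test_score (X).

Policy A (S := 205):
  U = 82
  Z = 23
  S = 205
  X = 109 + 2·23 − 205 = -50
Policy B (U − 19):
  U = 82 − 19 = 63
  Z = 23
  S = 287 − 3·63 − 6·23 = -40
  X = 109 + 2·23 − (-40) = 195
Policy C (Z − 33, S + 63):
  U = 82
  Z = 23 − 33 = -10
  S = 287 − 3·82 − 6·(-10) (+63 from intervention) = 164
  X = 109 + 2·(-10) − 164 = -75
Comparing — Policy A: X=-50, Policy B: X=195, Policy C: X=-75. Highest is 195 (Policy B).

195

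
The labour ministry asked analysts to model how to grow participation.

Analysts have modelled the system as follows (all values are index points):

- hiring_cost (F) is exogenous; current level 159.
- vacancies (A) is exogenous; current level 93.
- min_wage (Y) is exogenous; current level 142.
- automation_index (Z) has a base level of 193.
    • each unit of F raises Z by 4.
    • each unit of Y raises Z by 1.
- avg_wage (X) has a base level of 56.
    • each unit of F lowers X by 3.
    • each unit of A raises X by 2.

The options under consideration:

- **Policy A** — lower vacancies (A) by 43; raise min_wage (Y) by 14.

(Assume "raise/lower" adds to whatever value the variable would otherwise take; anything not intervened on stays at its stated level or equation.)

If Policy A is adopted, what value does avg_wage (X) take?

Policy A (A − 43, Y + 14):
  F = 159
  A = 93 − 43 = 50
  X = 56 − 3·159 + 2·50 = -321

-321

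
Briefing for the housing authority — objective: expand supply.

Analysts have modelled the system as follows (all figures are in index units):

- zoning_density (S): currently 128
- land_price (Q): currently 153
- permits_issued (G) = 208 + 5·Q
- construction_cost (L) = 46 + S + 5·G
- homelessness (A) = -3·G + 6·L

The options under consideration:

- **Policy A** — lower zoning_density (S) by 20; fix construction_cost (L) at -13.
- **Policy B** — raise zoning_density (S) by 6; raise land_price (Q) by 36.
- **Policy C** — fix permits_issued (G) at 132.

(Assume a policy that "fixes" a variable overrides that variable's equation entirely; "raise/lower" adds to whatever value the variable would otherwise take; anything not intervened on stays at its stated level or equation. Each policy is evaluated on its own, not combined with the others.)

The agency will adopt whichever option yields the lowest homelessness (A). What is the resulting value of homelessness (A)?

-2997

Policy A (S − 20, L := -13):
  S = 128 − 20 = 108
  Q = 153
  G = 208 + 5·153 = 973
  L = -13
  A = 0 − 3·973 + 6·(-13) = -2997
Policy B (S + 6, Q + 36):
  S = 128 + 6 = 134
  Q = 153 + 36 = 189
  G = 208 + 5·189 = 1153
  L = 46 + 134 + 5·1153 = 5945
  A = 0 − 3·1153 + 6·5945 = 32211
Policy C (G := 132):
  S = 128
  Q = 153
  G = 132
  L = 46 + 128 + 5·132 = 834
  A = 0 − 3·132 + 6·834 = 4608
Comparing — Policy A: A=-2997, Policy B: A=32211, Policy C: A=4608. Lowest is -2997 (Policy A).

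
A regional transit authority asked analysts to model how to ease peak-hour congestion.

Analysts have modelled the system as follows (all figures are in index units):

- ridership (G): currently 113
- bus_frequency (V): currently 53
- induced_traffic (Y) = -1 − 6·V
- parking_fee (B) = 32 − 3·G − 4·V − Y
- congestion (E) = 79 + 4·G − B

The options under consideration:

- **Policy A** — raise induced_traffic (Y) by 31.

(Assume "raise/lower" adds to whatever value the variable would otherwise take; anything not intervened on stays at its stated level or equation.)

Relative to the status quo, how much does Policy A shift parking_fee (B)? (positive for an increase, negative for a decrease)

Baseline:
  G = 113
  V = 53
  Y = -1 − 6·53 = -319
  B = 32 − 3·113 − 4·53 − (-319) = -200
Policy A (Y + 31):
  G = 113
  V = 53
  Y = -1 − 6·53 (+31 from intervention) = -288
  B = 32 − 3·113 − 4·53 − (-288) = -231
Change in B: -231 − (-200) = -31

-31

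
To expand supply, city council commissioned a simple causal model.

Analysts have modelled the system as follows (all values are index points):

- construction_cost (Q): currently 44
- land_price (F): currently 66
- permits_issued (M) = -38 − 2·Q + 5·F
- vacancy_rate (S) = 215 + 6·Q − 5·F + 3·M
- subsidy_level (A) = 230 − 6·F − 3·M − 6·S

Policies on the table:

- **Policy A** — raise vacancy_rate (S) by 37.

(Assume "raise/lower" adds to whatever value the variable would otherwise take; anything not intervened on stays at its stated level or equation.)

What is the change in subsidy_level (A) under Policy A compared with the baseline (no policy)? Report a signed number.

-222

Baseline:
  Q = 44
  F = 66
  M = -38 − 2·44 + 5·66 = 204
  S = 215 + 6·44 − 5·66 + 3·204 = 761
  A = 230 − 6·66 − 3·204 − 6·761 = -5344
Policy A (S + 37):
  Q = 44
  F = 66
  M = -38 − 2·44 + 5·66 = 204
  S = 215 + 6·44 − 5·66 + 3·204 (+37 from intervention) = 798
  A = 230 − 6·66 − 3·204 − 6·798 = -5566
Change in A: -5566 − (-5344) = -222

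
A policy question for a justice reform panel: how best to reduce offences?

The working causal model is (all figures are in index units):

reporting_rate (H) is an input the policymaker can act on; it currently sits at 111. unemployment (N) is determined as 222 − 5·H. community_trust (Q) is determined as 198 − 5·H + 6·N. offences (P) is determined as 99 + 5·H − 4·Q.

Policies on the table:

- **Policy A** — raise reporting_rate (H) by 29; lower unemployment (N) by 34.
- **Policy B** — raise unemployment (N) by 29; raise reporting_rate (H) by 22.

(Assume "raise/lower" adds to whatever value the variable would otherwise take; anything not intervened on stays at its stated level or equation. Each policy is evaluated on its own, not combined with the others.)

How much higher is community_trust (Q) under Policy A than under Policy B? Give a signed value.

Policy A (H + 29, N − 34):
  H = 111 + 29 = 140
  N = 222 − 5·140 (−34 from intervention) = -512
  Q = 198 − 5·140 + 6·(-512) = -3574
Policy B (N + 29, H + 22):
  H = 111 + 22 = 133
  N = 222 − 5·133 (+29 from intervention) = -414
  Q = 198 − 5·133 + 6·(-414) = -2951
Q: -3574 − (-2951) = -623

-623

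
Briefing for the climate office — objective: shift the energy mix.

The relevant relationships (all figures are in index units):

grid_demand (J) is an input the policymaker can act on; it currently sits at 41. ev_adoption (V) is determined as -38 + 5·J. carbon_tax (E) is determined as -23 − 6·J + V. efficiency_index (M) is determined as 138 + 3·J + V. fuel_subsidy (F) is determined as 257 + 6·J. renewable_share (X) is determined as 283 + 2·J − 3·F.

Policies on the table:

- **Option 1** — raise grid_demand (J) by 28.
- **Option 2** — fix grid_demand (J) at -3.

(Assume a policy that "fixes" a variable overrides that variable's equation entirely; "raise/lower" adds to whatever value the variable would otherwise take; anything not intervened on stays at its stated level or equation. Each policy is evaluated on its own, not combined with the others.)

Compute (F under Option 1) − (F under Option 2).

432

Option 1 (J + 28):
  J = 41 + 28 = 69
  F = 257 + 6·69 = 671
Option 2 (J := -3):
  J = -3
  F = 257 + 6·(-3) = 239
F: 671 − 239 = 432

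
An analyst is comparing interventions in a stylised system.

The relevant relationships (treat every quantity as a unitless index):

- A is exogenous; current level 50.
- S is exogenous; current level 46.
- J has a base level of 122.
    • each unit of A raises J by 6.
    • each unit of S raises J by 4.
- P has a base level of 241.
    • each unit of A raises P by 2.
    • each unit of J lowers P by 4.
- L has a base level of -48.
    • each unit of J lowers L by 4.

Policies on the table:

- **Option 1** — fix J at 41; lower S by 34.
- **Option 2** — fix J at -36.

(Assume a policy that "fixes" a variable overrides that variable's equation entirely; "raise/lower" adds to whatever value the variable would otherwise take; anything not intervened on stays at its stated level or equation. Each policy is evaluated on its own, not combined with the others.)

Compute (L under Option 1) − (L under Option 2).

-308

Option 1 (J := 41, S − 34):
  A = 50
  S = 46 − 34 = 12
  J = 41
  L = -48 − 4·41 = -212
Option 2 (J := -36):
  A = 50
  S = 46
  J = -36
  L = -48 − 4·(-36) = 96
L: -212 − 96 = -308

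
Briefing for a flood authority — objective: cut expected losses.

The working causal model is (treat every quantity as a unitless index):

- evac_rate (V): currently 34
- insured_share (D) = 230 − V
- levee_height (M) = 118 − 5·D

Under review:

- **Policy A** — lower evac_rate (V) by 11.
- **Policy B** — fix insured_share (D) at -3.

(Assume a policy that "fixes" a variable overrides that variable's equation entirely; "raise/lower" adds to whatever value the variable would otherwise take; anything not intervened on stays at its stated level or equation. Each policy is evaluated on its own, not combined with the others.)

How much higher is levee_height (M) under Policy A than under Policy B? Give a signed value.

Policy A (V − 11):
  V = 34 − 11 = 23
  D = 230 − 23 = 207
  M = 118 − 5·207 = -917
Policy B (D := -3):
  V = 34
  D = -3
  M = 118 − 5·(-3) = 133
M: -917 − 133 = -1050

-1050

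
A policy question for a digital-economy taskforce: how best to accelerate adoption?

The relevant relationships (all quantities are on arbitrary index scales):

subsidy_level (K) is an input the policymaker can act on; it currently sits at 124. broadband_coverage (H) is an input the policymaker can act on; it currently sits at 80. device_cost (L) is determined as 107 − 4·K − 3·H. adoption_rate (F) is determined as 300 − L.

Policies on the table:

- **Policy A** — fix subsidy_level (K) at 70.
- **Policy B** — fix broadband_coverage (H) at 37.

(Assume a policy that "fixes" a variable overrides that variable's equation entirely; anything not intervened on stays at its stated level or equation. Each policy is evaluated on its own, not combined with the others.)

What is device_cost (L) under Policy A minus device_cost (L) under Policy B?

87

Policy A (K := 70):
  K = 70
  H = 80
  L = 107 − 4·70 − 3·80 = -413
Policy B (H := 37):
  K = 124
  H = 37
  L = 107 − 4·124 − 3·37 = -500
L: -413 − (-500) = 87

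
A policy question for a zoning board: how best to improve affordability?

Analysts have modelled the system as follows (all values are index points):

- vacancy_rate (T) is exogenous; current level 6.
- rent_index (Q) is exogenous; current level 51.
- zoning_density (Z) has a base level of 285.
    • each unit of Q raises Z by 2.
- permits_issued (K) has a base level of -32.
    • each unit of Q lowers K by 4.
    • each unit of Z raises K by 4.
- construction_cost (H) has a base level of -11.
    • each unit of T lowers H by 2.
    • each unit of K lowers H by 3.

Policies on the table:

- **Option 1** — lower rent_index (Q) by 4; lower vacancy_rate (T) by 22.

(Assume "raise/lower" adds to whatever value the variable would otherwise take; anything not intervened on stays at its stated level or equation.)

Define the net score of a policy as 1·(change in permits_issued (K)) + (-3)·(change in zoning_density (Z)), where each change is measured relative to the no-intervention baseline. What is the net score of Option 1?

Baseline:
  Q = 51
  Z = 285 + 2·51 = 387
  K = -32 − 4·51 + 4·387 = 1312
Option 1 (Q − 4, T − 22):
  Q = 51 − 4 = 47
  Z = 285 + 2·47 = 379
  K = -32 − 4·47 + 4·379 = 1296
ΔK = 1296 − 1312 = -16; ΔZ = 379 − 387 = -8
Score = 1·(-16) + (-3)·(-8) = 8

8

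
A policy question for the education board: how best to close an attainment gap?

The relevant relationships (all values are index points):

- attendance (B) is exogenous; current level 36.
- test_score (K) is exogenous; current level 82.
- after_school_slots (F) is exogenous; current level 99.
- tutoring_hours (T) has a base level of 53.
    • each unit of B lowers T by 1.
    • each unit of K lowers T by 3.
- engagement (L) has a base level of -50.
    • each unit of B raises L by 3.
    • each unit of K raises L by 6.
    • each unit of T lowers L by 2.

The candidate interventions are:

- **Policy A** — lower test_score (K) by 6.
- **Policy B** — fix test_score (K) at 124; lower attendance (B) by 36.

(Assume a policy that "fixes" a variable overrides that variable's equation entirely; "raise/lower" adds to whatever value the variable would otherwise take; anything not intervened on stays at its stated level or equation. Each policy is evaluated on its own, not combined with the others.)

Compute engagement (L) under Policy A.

936

Policy A (K − 6):
  B = 36
  K = 82 − 6 = 76
  T = 53 − 36 − 3·76 = -211
  L = -50 + 3·36 + 6·76 − 2·(-211) = 936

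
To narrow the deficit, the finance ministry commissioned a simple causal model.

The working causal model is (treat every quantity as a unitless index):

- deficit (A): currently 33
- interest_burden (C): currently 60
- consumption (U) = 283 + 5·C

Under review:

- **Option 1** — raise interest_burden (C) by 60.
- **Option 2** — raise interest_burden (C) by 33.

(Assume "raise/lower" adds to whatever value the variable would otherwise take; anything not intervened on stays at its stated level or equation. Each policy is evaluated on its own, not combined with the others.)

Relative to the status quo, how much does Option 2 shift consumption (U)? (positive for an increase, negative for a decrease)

165

Baseline:
  C = 60
  U = 283 + 5·60 = 583
Option 2 (C + 33):
  C = 60 + 33 = 93
  U = 283 + 5·93 = 748
Change in U: 748 − 583 = 165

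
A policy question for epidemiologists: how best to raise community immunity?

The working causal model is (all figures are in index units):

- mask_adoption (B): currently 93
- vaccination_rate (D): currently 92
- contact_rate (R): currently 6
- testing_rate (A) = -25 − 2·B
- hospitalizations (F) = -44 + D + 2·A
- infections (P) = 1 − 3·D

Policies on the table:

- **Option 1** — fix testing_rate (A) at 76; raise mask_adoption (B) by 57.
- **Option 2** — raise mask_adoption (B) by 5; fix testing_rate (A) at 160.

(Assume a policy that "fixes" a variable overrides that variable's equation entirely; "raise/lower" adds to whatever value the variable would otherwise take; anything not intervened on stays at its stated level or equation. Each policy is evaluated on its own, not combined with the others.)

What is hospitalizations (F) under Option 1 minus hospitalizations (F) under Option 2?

-168

Option 1 (A := 76, B + 57):
  B = 93 + 57 = 150
  D = 92
  A = 76
  F = -44 + 92 + 2·76 = 200
Option 2 (B + 5, A := 160):
  B = 93 + 5 = 98
  D = 92
  A = 160
  F = -44 + 92 + 2·160 = 368
F: 200 − 368 = -168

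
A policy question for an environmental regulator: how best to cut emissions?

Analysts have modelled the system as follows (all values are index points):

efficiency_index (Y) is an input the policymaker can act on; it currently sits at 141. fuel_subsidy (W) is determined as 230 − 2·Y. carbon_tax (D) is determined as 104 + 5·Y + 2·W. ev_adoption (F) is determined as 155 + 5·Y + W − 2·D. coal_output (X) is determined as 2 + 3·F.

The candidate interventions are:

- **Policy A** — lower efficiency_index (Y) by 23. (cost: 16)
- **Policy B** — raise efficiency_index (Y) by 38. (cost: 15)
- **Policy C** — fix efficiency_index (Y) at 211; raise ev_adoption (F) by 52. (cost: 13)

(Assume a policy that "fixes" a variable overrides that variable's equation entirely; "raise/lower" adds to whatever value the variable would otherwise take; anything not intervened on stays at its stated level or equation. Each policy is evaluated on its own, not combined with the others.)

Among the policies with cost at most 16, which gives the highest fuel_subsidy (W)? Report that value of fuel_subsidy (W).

Policy A (Y − 23):
  Y = 141 − 23 = 118
  W = 230 − 2·118 = -6
Policy B (Y + 38):
  Y = 141 + 38 = 179
  W = 230 − 2·179 = -128
Policy C (Y := 211, F + 52):
  Y = 211
  W = 230 − 2·211 = -192
Comparing — Policy A: W=-6, Policy B: W=-128, Policy C: W=-192. Highest is -6 (Policy A).

-6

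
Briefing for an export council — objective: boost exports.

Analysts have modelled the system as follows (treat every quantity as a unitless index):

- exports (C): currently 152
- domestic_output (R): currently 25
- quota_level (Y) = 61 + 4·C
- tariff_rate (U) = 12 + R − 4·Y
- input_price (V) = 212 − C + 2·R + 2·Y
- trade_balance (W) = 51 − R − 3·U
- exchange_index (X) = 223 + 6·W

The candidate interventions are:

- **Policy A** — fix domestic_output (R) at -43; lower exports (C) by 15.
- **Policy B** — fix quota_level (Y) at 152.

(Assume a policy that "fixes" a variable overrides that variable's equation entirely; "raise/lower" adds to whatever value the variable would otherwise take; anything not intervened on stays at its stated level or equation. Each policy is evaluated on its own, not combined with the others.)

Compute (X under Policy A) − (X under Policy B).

34536

Policy A (R := -43, C − 15):
  C = 152 − 15 = 137
  R = -43
  Y = 61 + 4·137 = 609
  U = 12 + (-43) − 4·609 = -2467
  W = 51 − (-43) − 3·(-2467) = 7495
  X = 223 + 6·7495 = 45193
Policy B (Y := 152):
  C = 152
  R = 25
  Y = 152
  U = 12 + 25 − 4·152 = -571
  W = 51 − 25 − 3·(-571) = 1739
  X = 223 + 6·1739 = 10657
X: 45193 − 10657 = 34536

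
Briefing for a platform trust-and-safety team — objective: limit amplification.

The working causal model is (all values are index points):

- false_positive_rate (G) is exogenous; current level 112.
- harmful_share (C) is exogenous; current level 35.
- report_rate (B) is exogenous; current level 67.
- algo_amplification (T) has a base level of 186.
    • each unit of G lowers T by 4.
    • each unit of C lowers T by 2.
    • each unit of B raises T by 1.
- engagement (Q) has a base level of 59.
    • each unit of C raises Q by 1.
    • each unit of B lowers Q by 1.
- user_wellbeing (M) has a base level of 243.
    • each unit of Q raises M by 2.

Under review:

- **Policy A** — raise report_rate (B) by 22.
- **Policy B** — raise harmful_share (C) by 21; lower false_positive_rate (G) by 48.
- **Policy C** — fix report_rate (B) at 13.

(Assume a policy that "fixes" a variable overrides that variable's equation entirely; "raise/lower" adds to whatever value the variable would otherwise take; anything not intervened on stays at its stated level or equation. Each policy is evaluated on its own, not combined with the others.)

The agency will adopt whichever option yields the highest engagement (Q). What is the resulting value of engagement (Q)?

Policy A (B + 22):
  C = 35
  B = 67 + 22 = 89
  Q = 59 + 35 − 89 = 5
Policy B (C + 21, G − 48):
  C = 35 + 21 = 56
  B = 67
  Q = 59 + 56 − 67 = 48
Policy C (B := 13):
  C = 35
  B = 13
  Q = 59 + 35 − 13 = 81
Comparing — Policy A: Q=5, Policy B: Q=48, Policy C: Q=81. Highest is 81 (Policy C).

81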